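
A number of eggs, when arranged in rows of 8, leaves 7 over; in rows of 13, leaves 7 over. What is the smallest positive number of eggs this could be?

7

Since 13·5 ≡ 1 (mod 8), take x = 7 + 13·((7−7)·5 mod 8) = 7 + 13·0 = 7.
Check: 7 mod 8 = 7, 7 mod 13 = 7.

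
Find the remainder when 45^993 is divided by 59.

By repeated squaring mod 59: 45^1≡45, 45^2≡19, 45^4≡7, 45^8≡49, 45^16≡41, 45^32≡29, 45^64≡15, 45^128≡48, 45^256≡3, 45^512≡9.
Since 993 = 1 + 32 + 64 + 128 + 256 + 512 in binary, 45^993 ≡ 45·29·15·48·3·9 ≡ 26 (mod 59).

26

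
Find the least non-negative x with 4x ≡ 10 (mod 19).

12

The inverse of 4 mod 19 is 5 (since 4·5 = 20 ≡ 1).
So x ≡ 5·10 = 50 ≡ 12 (mod 19).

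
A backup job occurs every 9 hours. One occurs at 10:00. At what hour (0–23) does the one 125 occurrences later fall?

7

125·9 = 1125.
1125 = 46·24 + 21, so 1125 mod 24 = 21.
(10 + 21) mod 24 = 7.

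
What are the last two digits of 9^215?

49

Square-and-reduce mod 100: 9^1≡9, 9^2≡81, 9^4≡61, 9^8≡21, 9^16≡41, 9^32≡81, 9^64≡61, 9^128≡21.
Since 215 = 1 + 2 + 4 + 16 + 64 + 128 in binary, 9^215 ≡ 9·81·61·41·61·21 ≡ 49 (mod 100).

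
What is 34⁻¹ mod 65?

44

65 = 1·34 + 31
34 = 1·31 + 3
31 = 10·3 + 1
3 = 3·1 + 0
Back-substituting gives 34·44 ≡ 1 (mod 65).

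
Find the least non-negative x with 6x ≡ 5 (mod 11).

10

The inverse of 6 mod 11 is 2 (since 6·2 = 12 ≡ 1).
Multiplying both sides by 2: x ≡ 2·5 = 10 ≡ 10 (mod 11).
Check: 6·10 = 60 = 5·11 + 5.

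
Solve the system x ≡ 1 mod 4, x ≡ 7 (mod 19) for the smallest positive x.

Since 19·3 ≡ 1 (mod 4), take x = 7 + 19·((1−7)·3 mod 4) = 7 + 19·2 = 45.
Check: 45 mod 4 = 1, 45 mod 19 = 7.

45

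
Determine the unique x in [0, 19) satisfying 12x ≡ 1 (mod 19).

8

The inverse of 12 mod 19 is 8 (since 12·8 = 96 ≡ 1).
So x ≡ 8·1 = 8 ≡ 8 (mod 19).
Check: 12·8 = 96 = 5·19 + 1.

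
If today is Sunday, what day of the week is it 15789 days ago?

15789 = 2255·7 + 4, so 15789 mod 7 = 4.
Sunday − 4 days → Wednesday.

Wednesday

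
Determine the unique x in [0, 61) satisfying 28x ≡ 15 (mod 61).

55

The inverse of 28 mod 61 is 24 (since 28·24 = 672 ≡ 1).
Multiplying both sides by 24: x ≡ 24·15 = 360 ≡ 55 (mod 61).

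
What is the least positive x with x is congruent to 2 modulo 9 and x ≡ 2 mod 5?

2

x ≡ 2 (mod 5) gives x ∈ {2}.
The first of these with x mod 9 = 2 is 2.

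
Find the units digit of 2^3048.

6

The units digit of 2^n cycles with period 4: 2, 4, 8, 6, …
3048 mod 4 = 0, so the last digit matches 2^4 = 6.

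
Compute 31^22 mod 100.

61

Square-and-reduce mod 100: 31^1≡31, 31^2≡61, 31^4≡21, 31^8≡41, 31^16≡81.
22 = 2 + 4 + 16, so 31^22 ≡ 61·21·81 ≡ 61 (mod 100).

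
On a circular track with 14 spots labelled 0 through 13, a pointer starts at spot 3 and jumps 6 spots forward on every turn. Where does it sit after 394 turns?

394·6 = 2364.
2364 − 168·14 = 12, so 2364 ≡ 12 (mod 14).
(3 + 12) mod 14 = 1.

1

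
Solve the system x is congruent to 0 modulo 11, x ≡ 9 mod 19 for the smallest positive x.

66

x ≡ 0 (mod 11) gives x ∈ {0, 11, 22, 33, 44, 55, 66}.
The first of these with x mod 19 = 9 is 66.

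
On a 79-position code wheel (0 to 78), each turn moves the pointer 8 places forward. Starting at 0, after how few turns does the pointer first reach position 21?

8⁻¹ ≡ 10 (mod 79) because 8·10 = 80 = 1·79 + 1.
Multiplying both sides by 10: x ≡ 10·21 = 210 ≡ 52 (mod 79).

52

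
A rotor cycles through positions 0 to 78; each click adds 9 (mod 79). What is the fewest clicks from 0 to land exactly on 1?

44

79 = 8·9 + 7
9 = 1·7 + 2
7 = 3·2 + 1
2 = 2·1 + 0
Back-substituting gives 9·44 ≡ 1 (mod 79).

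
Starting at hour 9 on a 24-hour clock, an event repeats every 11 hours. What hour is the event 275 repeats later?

10

275·11 = 3025.
3025 − 126·24 = 1, so 3025 ≡ 1 (mod 24).
(9 + 1) mod 24 = 10.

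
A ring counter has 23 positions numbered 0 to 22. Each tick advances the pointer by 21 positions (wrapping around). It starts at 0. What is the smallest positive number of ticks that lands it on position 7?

8

21⁻¹ ≡ 11 (mod 23) because 21·11 = 231 = 10·23 + 1.
So x ≡ 11·7 = 77 ≡ 8 (mod 23).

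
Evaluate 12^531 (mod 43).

Square-and-reduce mod 43: 12^1≡12, 12^2≡15, 12^4≡10, 12^8≡14, 12^16≡24, 12^32≡17, 12^64≡31, 12^128≡15, 12^256≡10, 12^512≡14.
531 = 1 + 2 + 16 + 512, so 12^531 ≡ 12·15·24·14 ≡ 22 (mod 43).

22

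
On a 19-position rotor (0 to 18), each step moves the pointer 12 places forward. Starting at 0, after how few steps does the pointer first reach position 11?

The inverse of 12 mod 19 is 8 (since 12·8 = 96 ≡ 1).
Multiplying both sides by 8: x ≡ 8·11 = 88 ≡ 12 (mod 19).

12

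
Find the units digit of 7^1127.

Powers of 7 mod 10 repeat with period 4: 7, 9, 3, 1.
1127 leaves remainder 3 on division by 4, so 7^1127 ends in 3.

3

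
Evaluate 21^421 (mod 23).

By repeated squaring mod 23: 21^1≡21, 21^2≡4, 21^4≡16, 21^8≡3, 21^16≡9, 21^32≡12, 21^64≡6, 21^128≡13, 21^256≡8.
Since 421 = 1 + 4 + 32 + 128 + 256 in binary, 21^421 ≡ 21·16·12·13·8 ≡ 15 (mod 23).

15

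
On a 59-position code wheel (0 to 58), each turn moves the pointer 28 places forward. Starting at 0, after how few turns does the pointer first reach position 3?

57

The inverse of 28 mod 59 is 19 (since 28·19 = 532 ≡ 1).
So x ≡ 19·3 = 57 ≡ 57 (mod 59).
Check: 28·57 = 1596 = 27·59 + 3.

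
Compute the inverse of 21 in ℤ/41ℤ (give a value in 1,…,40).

41 = 1·21 + 20
21 = 1·20 + 1
20 = 20·1 + 0
Back-substituting gives 21·2 ≡ 1 (mod 41).

2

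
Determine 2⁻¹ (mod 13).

7

13 = 6·2 + 1
2 = 2·1 + 0
Back-substituting gives 2·7 ≡ 1 (mod 13).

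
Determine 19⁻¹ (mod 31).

19·18 = 342 = 11·31 + 1, so 19⁻¹ ≡ 18 (mod 31).

18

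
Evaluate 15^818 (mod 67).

40

Successive squares of 15 mod 67: 15^1≡15, 15^2≡24, 15^4≡40, 15^8≡59, 15^16≡64, 15^32≡9, 15^64≡14, 15^128≡62, 15^256≡25, 15^512≡22.
818 = 2 + 16 + 32 + 256 + 512, so 15^818 ≡ 24·64·9·25·22 ≡ 40 (mod 67).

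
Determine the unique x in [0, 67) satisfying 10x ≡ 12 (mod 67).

28

The inverse of 10 mod 67 is 47 (since 10·47 = 470 ≡ 1).
Multiplying both sides by 47: x ≡ 47·12 = 564 ≡ 28 (mod 67).
Check: 10·28 = 280 = 4·67 + 12.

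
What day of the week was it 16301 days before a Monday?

Wednesday

Dividing 16301 by 7 gives quotient 2328 and remainder 5.
Monday − 5 days → Wednesday.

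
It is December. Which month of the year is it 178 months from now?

178 − 14·12 = 10, so 178 ≡ 10 (mod 12).
December + 10 months → October.

October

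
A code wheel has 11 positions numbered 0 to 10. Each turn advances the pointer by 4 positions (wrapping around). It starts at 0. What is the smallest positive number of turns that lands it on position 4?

1

The inverse of 4 mod 11 is 3 (since 4·3 = 12 ≡ 1).
Multiplying both sides by 3: x ≡ 3·4 = 12 ≡ 1 (mod 11).
Check: 4·1 = 4 = 0·11 + 4.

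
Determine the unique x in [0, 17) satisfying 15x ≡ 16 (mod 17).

9

15⁻¹ ≡ 8 (mod 17) because 15·8 = 120 = 7·17 + 1.
Multiplying both sides by 8: x ≡ 8·16 = 128 ≡ 9 (mod 17).
Check: 15·9 = 135 = 7·17 + 16.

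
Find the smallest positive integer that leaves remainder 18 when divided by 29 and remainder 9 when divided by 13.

308

Since 13·9 ≡ 1 (mod 29), take x = 9 + 13·((18−9)·9 mod 29) = 9 + 13·23 = 308.
Check: 308 mod 29 = 18, 308 mod 13 = 9.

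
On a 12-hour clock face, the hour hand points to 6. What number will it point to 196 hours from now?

196 − 16·12 = 4, so 196 ≡ 4 (mod 12).
6 + 4 → 10 on a 12-hour dial.

10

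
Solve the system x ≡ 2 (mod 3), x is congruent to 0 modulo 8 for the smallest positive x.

8

Since 8·2 ≡ 1 (mod 3), take x = 0 + 8·((2−0)·2 mod 3) = 0 + 8·1 = 8.
Check: 8 mod 3 = 2, 8 mod 8 = 0.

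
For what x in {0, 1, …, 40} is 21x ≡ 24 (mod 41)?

The inverse of 21 mod 41 is 2 (since 21·2 = 42 ≡ 1).
So x ≡ 2·24 = 48 ≡ 7 (mod 41).

7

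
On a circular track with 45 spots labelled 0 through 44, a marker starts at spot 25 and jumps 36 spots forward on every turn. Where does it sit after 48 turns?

48·36 = 1728.
1728 − 38·45 = 18, so 1728 ≡ 18 (mod 45).
(25 + 18) mod 45 = 43.

43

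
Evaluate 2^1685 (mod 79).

Successive squares of 2 mod 79: 2^1≡2, 2^2≡4, 2^4≡16, 2^8≡19, 2^16≡45, 2^32≡50, 2^64≡51, 2^128≡73, 2^256≡36, 2^512≡32, 2^1024≡76.
Since 1685 = 1 + 4 + 16 + 128 + 512 + 1024 in binary, 2^1685 ≡ 2·16·45·73·32·76 ≡ 19 (mod 79).

19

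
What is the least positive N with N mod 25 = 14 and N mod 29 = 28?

289

x ≡ 14 (mod 25) gives x ∈ {14, 39, 64, 89, 114, 139, 164, 189, …}.
The first of these with x mod 29 = 28 is 289.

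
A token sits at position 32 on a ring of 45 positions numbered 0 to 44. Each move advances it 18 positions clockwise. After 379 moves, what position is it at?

379·18 = 6822.
6822 mod 45 = 27 (since 151·45 = 6795).
(32 + 27) mod 45 = 14.

14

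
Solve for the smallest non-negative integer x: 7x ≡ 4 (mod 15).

7

The inverse of 7 mod 15 is 13 (since 7·13 = 91 ≡ 1).
Multiplying both sides by 13: x ≡ 13·4 = 52 ≡ 7 (mod 15).
Check: 7·7 = 49 = 3·15 + 4.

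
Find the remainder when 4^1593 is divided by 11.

By repeated squaring mod 11: 4^1≡4, 4^2≡5, 4^4≡3, 4^8≡9, 4^16≡4, 4^32≡5, 4^64≡3, 4^128≡9, 4^256≡4, 4^512≡5, 4^1024≡3.
Since 1593 = 1 + 8 + 16 + 32 + 512 + 1024 in binary, 4^1593 ≡ 4·9·4·5·5·3 ≡ 9 (mod 11).

9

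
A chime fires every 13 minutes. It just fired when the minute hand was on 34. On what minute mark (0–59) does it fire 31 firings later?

17

31·13 = 403.
403 − 6·60 = 43, so 403 ≡ 43 (mod 60).
(34 + 43) mod 60 = 17.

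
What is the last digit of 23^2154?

9

Last digits of 3^n: 3, 9, 7, 1 (period 4).
2154 mod 4 = 2, so the last digit matches 3^2 = 9.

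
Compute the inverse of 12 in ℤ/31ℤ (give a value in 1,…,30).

31 = 2·12 + 7
12 = 1·7 + 5
7 = 1·5 + 2
5 = 2·2 + 1
2 = 2·1 + 0
Back-substituting gives 12·13 ≡ 1 (mod 31).

13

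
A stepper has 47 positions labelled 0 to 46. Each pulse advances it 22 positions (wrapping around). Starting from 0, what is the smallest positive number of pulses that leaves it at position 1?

22·15 = 330 = 7·47 + 1, so 22⁻¹ ≡ 15 (mod 47).

15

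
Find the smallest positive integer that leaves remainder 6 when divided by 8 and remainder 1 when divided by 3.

22

Since 3·3 ≡ 1 (mod 8), take x = 1 + 3·((6−1)·3 mod 8) = 1 + 3·7 = 22.
Check: 22 mod 8 = 6, 22 mod 3 = 1.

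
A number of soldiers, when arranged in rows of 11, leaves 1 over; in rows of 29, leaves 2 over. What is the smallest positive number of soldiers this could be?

Since 29·8 ≡ 1 (mod 11), take x = 2 + 29·((1−2)·8 mod 11) = 2 + 29·3 = 89.
Check: 89 mod 11 = 1, 89 mod 29 = 2.

89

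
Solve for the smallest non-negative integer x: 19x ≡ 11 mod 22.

11

19⁻¹ ≡ 7 (mod 22) because 19·7 = 133 = 6·22 + 1.
Multiplying both sides by 7: x ≡ 7·11 = 77 ≡ 11 (mod 22).
Check: 19·11 = 209 = 9·22 + 11.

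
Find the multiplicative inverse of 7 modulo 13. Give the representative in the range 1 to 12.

7·2 = 14 = 1·13 + 1, so 7⁻¹ ≡ 2 (mod 13).

2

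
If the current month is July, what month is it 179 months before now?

179 mod 12 = 11 (since 14·12 = 168).
July − 11 months → August.

August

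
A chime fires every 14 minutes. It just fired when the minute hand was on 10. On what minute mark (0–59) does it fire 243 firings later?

243·14 = 3402.
3402 = 56·60 + 42, so 3402 mod 60 = 42.
(10 + 42) mod 60 = 52.

52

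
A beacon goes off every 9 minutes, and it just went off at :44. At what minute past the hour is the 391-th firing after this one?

391·9 = 3519.
3519 mod 60 = 39 (since 58·60 = 3480).
(44 + 39) mod 60 = 23.

23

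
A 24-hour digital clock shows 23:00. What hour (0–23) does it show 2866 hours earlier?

13

2866 − 119·24 = 10, so 2866 ≡ 10 (mod 24).
(23 − 10) mod 24 = 13.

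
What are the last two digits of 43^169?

By repeated squaring mod 100: 43^1≡43, 43^2≡49, 43^4≡1, 43^8≡1, 43^16≡1, 43^32≡1, 43^64≡1, 43^128≡1.
Since 169 = 1 + 8 + 32 + 128 in binary, 43^169 ≡ 43·1·1·1 ≡ 43 (mod 100).

43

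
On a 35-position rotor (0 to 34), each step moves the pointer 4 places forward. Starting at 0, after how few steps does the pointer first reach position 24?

The inverse of 4 mod 35 is 9 (since 4·9 = 36 ≡ 1).
So x ≡ 9·24 = 216 ≡ 6 (mod 35).
Check: 4·6 = 24 = 0·35 + 24.

6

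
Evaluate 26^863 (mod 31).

6

Square-and-reduce mod 31: 26^1≡26, 26^2≡25, 26^4≡5, 26^8≡25, 26^16≡5, 26^32≡25, 26^64≡5, 26^128≡25, 26^256≡5, 26^512≡25.
863 = 1 + 2 + 4 + 8 + 16 + 64 + 256 + 512, so 26^863 ≡ 26·25·5·25·5·5·5·25 ≡ 6 (mod 31).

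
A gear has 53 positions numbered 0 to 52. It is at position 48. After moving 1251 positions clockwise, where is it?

27

1251 − 23·53 = 32, so 1251 ≡ 32 (mod 53).
(48 + 32) mod 53 = 27.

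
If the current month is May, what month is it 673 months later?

Dividing 673 by 12 gives quotient 56 and remainder 1.
May + 1 month → June.

June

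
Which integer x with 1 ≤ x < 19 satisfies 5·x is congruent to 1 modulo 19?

4

19 = 3·5 + 4
5 = 1·4 + 1
4 = 4·1 + 0
Back-substituting gives 5·4 ≡ 1 (mod 19).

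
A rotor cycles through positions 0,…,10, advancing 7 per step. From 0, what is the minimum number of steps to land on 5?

7

7⁻¹ ≡ 8 (mod 11) because 7·8 = 56 = 5·11 + 1.
So x ≡ 8·5 = 40 ≡ 7 (mod 11).
Check: 7·7 = 49 = 4·11 + 5.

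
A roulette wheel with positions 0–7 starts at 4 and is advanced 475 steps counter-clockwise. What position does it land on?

1

475 mod 8 = 3 (since 59·8 = 472).
(4 − 3) mod 8 = 1.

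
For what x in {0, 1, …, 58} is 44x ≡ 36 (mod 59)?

44⁻¹ ≡ 55 (mod 59) because 44·55 = 2420 = 41·59 + 1.
Multiplying both sides by 55: x ≡ 55·36 = 1980 ≡ 33 (mod 59).

33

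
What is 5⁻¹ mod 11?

9

11 = 2·5 + 1
5 = 5·1 + 0
Back-substituting gives 5·9 ≡ 1 (mod 11).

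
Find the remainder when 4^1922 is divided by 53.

By repeated squaring mod 53: 4^1≡4, 4^2≡16, 4^4≡44, 4^8≡28, 4^16≡42, 4^32≡15, 4^64≡13, 4^128≡10, 4^256≡47, 4^512≡36, 4^1024≡24.
Since 1922 = 2 + 128 + 256 + 512 + 1024 in binary, 4^1922 ≡ 16·10·47·36·24 ≡ 10 (mod 53).

10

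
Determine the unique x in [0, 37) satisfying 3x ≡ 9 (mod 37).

3

3⁻¹ ≡ 25 (mod 37) because 3·25 = 75 = 2·37 + 1.
So x ≡ 25·9 = 225 ≡ 3 (mod 37).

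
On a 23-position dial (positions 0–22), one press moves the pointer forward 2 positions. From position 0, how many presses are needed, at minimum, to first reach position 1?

12

23 = 11·2 + 1
2 = 2·1 + 0
Back-substituting gives 2·12 ≡ 1 (mod 23).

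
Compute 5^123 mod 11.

Successive squares of 5 mod 11: 5^1≡5, 5^2≡3, 5^4≡9, 5^8≡4, 5^16≡5, 5^32≡3, 5^64≡9.
Since 123 = 1 + 2 + 8 + 16 + 32 + 64 in binary, 5^123 ≡ 5·3·4·5·3·9 ≡ 4 (mod 11).

4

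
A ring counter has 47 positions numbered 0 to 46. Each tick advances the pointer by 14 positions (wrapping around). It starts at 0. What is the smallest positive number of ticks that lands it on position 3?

17

14⁻¹ ≡ 37 (mod 47) because 14·37 = 518 = 11·47 + 1.
So x ≡ 37·3 = 111 ≡ 17 (mod 47).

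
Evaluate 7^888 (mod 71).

Square-and-reduce mod 71: 7^1≡7, 7^2≡49, 7^4≡58, 7^8≡27, 7^16≡19, 7^32≡6, 7^64≡36, 7^128≡18, 7^256≡40, 7^512≡38.
Since 888 = 8 + 16 + 32 + 64 + 256 + 512 in binary, 7^888 ≡ 27·19·6·36·40·38 ≡ 43 (mod 71).

43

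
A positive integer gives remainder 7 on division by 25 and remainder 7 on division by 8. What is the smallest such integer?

Since 8·22 ≡ 1 (mod 25), take x = 7 + 8·((7−7)·22 mod 25) = 7 + 8·0 = 7.
Check: 7 mod 25 = 7, 7 mod 8 = 7.

7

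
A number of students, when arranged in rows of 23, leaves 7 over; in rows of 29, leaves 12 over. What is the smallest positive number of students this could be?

Since 29·4 ≡ 1 (mod 23), take x = 12 + 29·((7−12)·4 mod 23) = 12 + 29·3 = 99.
Check: 99 mod 23 = 7, 99 mod 29 = 12.

99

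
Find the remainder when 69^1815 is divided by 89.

By repeated squaring mod 89: 69^1≡69, 69^2≡44, 69^4≡67, 69^8≡39, 69^16≡8, 69^32≡64, 69^64≡2, 69^128≡4, 69^256≡16, 69^512≡78, 69^1024≡32.
Since 1815 = 1 + 2 + 4 + 16 + 256 + 512 + 1024 in binary, 69^1815 ≡ 69·44·67·8·16·78·32 ≡ 34 (mod 89).

34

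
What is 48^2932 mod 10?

Last digits of 8^n: 8, 4, 2, 6 (period 4).
2932 mod 4 = 0, so the last digit matches 8^4 = 6.

6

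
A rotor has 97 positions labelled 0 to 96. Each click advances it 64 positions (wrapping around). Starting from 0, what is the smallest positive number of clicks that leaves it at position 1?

64·47 = 3008 = 31·97 + 1, so 64⁻¹ ≡ 47 (mod 97).

47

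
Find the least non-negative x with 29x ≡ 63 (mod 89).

The inverse of 29 mod 89 is 43 (since 29·43 = 1247 ≡ 1).
So x ≡ 43·63 = 2709 ≡ 39 (mod 89).
Check: 29·39 = 1131 = 12·89 + 63.

39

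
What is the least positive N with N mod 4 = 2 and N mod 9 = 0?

18

x ≡ 2 (mod 4) gives x ∈ {2, 6, 10, 14, 18}.
The first of these with x mod 9 = 0 is 18.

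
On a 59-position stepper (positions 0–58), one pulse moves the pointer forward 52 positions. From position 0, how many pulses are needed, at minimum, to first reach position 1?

52·42 = 2184 = 37·59 + 1, so 52⁻¹ ≡ 42 (mod 59).

42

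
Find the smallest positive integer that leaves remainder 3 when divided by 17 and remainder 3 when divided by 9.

x ≡ 3 (mod 9) gives x ∈ {3}.
The first of these with x mod 17 = 3 is 3.

3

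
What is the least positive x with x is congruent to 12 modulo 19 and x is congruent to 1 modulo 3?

31

x ≡ 1 (mod 3) gives x ∈ {1, 4, 7, 10, 13, 16, 19, 22, …}.
The first of these with x mod 19 = 12 is 31.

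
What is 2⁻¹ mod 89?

89 = 44·2 + 1
2 = 2·1 + 0
Back-substituting gives 2·45 ≡ 1 (mod 89).

45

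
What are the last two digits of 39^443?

Square-and-reduce mod 100: 39^1≡39, 39^2≡21, 39^4≡41, 39^8≡81, 39^16≡61, 39^32≡21, 39^64≡41, 39^128≡81, 39^256≡61.
443 = 1 + 2 + 8 + 16 + 32 + 128 + 256, so 39^443 ≡ 39·21·81·61·21·81·61 ≡ 19 (mod 100).

19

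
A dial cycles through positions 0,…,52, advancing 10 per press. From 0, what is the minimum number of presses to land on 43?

52

10⁻¹ ≡ 16 (mod 53) because 10·16 = 160 = 3·53 + 1.
So x ≡ 16·43 = 688 ≡ 52 (mod 53).
Check: 10·52 = 520 = 9·53 + 43.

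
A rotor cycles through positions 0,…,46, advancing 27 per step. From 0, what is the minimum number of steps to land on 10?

27⁻¹ ≡ 7 (mod 47) because 27·7 = 189 = 4·47 + 1.
So x ≡ 7·10 = 70 ≡ 23 (mod 47).

23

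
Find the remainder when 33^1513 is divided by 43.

33

By repeated squaring mod 43: 33^1≡33, 33^2≡14, 33^4≡24, 33^8≡17, 33^16≡31, 33^32≡15, 33^64≡10, 33^128≡14, 33^256≡24, 33^512≡17, 33^1024≡31.
1513 = 1 + 8 + 32 + 64 + 128 + 256 + 1024, so 33^1513 ≡ 33·17·15·10·14·24·31 ≡ 33 (mod 43).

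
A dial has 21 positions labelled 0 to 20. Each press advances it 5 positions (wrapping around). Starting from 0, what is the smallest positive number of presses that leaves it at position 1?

21 = 4·5 + 1
5 = 5·1 + 0
Back-substituting gives 5·17 ≡ 1 (mod 21).

17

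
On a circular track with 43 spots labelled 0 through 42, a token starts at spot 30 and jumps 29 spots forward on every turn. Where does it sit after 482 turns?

482·29 = 13978.
Dividing 13978 by 43 gives quotient 325 and remainder 3.
(30 + 3) mod 43 = 33.

33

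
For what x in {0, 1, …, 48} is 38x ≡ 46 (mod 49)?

The inverse of 38 mod 49 is 40 (since 38·40 = 1520 ≡ 1).
So x ≡ 40·46 = 1840 ≡ 27 (mod 49).
Check: 38·27 = 1026 = 20·49 + 46.

27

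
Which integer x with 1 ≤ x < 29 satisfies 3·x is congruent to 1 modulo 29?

10

29 = 9·3 + 2
3 = 1·2 + 1
2 = 2·1 + 0
Back-substituting gives 3·10 ≡ 1 (mod 29).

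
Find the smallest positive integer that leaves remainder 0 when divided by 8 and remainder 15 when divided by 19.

72

x ≡ 0 (mod 8) gives x ∈ {0, 8, 16, 24, 32, 40, 48, 56, …}.
The first of these with x mod 19 = 15 is 72.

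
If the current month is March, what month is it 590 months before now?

January

Dividing 590 by 12 gives quotient 49 and remainder 2.
March − 2 months → January.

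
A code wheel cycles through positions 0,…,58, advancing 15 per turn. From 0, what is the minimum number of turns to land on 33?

The inverse of 15 mod 59 is 4 (since 15·4 = 60 ≡ 1).
So x ≡ 4·33 = 132 ≡ 14 (mod 59).

14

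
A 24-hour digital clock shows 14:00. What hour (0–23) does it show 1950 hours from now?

1950 mod 24 = 6 (since 81·24 = 1944).
(14 + 6) mod 24 = 20.

20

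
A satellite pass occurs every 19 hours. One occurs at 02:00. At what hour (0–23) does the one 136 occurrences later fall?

18

136·19 = 2584.
2584 = 107·24 + 16, so 2584 mod 24 = 16.
(2 + 16) mod 24 = 18.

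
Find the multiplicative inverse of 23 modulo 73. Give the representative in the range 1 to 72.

54

73 = 3·23 + 4
23 = 5·4 + 3
4 = 1·3 + 1
3 = 3·1 + 0
Back-substituting gives 23·54 ≡ 1 (mod 73).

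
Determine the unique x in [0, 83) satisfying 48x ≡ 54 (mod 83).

48⁻¹ ≡ 64 (mod 83) because 48·64 = 3072 = 37·83 + 1.
Multiplying both sides by 64: x ≡ 64·54 = 3456 ≡ 53 (mod 83).

53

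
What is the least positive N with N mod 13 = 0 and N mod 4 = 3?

Since 4·10 ≡ 1 (mod 13), take x = 3 + 4·((0−3)·10 mod 13) = 3 + 4·9 = 39.
Check: 39 mod 13 = 0, 39 mod 4 = 3.

39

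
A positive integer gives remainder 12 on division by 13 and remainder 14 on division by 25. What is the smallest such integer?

x ≡ 12 (mod 13) gives x ∈ {12, 25, 38, 51, 64}.
The first of these with x mod 25 = 14 is 64.

64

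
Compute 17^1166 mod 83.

11

By repeated squaring mod 83: 17^1≡17, 17^2≡40, 17^4≡23, 17^8≡31, 17^16≡48, 17^32≡63, 17^64≡68, 17^128≡59, 17^256≡78, 17^512≡25, 17^1024≡44.
1166 = 2 + 4 + 8 + 128 + 1024, so 17^1166 ≡ 40·23·31·59·44 ≡ 11 (mod 83).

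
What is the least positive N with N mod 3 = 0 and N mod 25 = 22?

72

Since 25·1 ≡ 1 (mod 3), take x = 22 + 25·((0−22)·1 mod 3) = 22 + 25·2 = 72.
Check: 72 mod 3 = 0, 72 mod 25 = 22.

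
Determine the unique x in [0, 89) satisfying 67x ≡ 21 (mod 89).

The inverse of 67 mod 89 is 4 (since 67·4 = 268 ≡ 1).
Multiplying both sides by 4: x ≡ 4·21 = 84 ≡ 84 (mod 89).

84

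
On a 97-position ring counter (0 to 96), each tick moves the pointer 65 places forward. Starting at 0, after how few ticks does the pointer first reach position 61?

65⁻¹ ≡ 3 (mod 97) because 65·3 = 195 = 2·97 + 1.
Multiplying both sides by 3: x ≡ 3·61 = 183 ≡ 86 (mod 97).

86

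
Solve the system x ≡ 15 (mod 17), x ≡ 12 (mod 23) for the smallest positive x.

x ≡ 15 (mod 17) gives x ∈ {15, 32, 49, 66, 83, 100, 117, 134, …}.
The first of these with x mod 23 = 12 is 219.

219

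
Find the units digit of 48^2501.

8

Last digits of 8^n: 8, 4, 2, 6 (period 4).
2501 mod 4 = 1, so the last digit matches 8^1 = 8.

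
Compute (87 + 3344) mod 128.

3344 − 26·128 = 16, so 3344 ≡ 16 (mod 128).
(87 + 16) mod 128 = 103.

103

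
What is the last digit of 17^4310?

9

Powers of 7 mod 10 repeat with period 4: 7, 9, 3, 1.
4310 leaves remainder 2 on division by 4, so 17^4310 ends in 9.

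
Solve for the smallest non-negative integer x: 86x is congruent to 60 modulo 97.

86⁻¹ ≡ 44 (mod 97) because 86·44 = 3784 = 39·97 + 1.
Multiplying both sides by 44: x ≡ 44·60 = 2640 ≡ 21 (mod 97).

21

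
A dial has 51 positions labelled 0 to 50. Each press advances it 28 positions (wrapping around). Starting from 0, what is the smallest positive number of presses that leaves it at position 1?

31

28·31 = 868 = 17·51 + 1, so 28⁻¹ ≡ 31 (mod 51).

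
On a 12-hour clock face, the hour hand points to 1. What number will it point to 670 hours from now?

Dividing 670 by 12 gives quotient 55 and remainder 10.
1 + 10 → 11 on a 12-hour dial.

11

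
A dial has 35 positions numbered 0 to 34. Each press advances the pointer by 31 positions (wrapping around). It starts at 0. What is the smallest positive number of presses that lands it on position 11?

6

31⁻¹ ≡ 26 (mod 35) because 31·26 = 806 = 23·35 + 1.
So x ≡ 26·11 = 286 ≡ 6 (mod 35).
Check: 31·6 = 186 = 5·35 + 11.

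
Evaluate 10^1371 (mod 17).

3

Square-and-reduce mod 17: 10^1≡10, 10^2≡15, 10^4≡4, 10^8≡16, 10^16≡1, 10^32≡1, 10^64≡1, 10^128≡1, 10^256≡1, 10^512≡1, 10^1024≡1.
1371 = 1 + 2 + 8 + 16 + 64 + 256 + 1024, so 10^1371 ≡ 10·15·16·1·1·1·1 ≡ 3 (mod 17).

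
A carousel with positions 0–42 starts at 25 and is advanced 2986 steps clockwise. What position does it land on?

1

2986 − 69·43 = 19, so 2986 ≡ 19 (mod 43).
(25 + 19) mod 43 = 1.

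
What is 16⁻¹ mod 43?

43 = 2·16 + 11
16 = 1·11 + 5
11 = 2·5 + 1
5 = 5·1 + 0
Back-substituting gives 16·35 ≡ 1 (mod 43).

35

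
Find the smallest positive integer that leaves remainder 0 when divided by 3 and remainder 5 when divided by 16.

x ≡ 0 (mod 3) gives x ∈ {0, 3, 6, 9, 12, 15, 18, 21}.
The first of these with x mod 16 = 5 is 21.

21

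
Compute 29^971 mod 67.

By repeated squaring mod 67: 29^1≡29, 29^2≡37, 29^4≡29, 29^8≡37, 29^16≡29, 29^32≡37, 29^64≡29, 29^128≡37, 29^256≡29, 29^512≡37.
971 = 1 + 2 + 8 + 64 + 128 + 256 + 512, so 29^971 ≡ 29·37·37·29·37·29·37 ≡ 37 (mod 67).

37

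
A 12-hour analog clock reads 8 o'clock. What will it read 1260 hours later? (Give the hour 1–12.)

1260 = 105·12 + 0, so 1260 mod 12 = 0.
8 + 0 → 8 on a 12-hour dial.

8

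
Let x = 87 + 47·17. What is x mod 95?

47·17 = 799.
799 mod 95 = 39 (since 8·95 = 760).
(87 + 39) mod 95 = 31.

31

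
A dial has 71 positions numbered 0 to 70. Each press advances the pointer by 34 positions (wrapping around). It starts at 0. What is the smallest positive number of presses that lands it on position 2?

46

The inverse of 34 mod 71 is 23 (since 34·23 = 782 ≡ 1).
Multiplying both sides by 23: x ≡ 23·2 = 46 ≡ 46 (mod 71).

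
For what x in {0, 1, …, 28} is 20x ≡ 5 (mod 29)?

20⁻¹ ≡ 16 (mod 29) because 20·16 = 320 = 11·29 + 1.
Multiplying both sides by 16: x ≡ 16·5 = 80 ≡ 22 (mod 29).

22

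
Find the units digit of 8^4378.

Powers of 8 mod 10 repeat with period 4: 8, 4, 2, 6.
4378 leaves remainder 2 on division by 4, so 8^4378 ends in 4.

4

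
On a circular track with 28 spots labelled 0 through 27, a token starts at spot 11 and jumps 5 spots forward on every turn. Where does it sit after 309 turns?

16

309·5 = 1545.
1545 − 55·28 = 5, so 1545 ≡ 5 (mod 28).
(11 + 5) mod 28 = 16.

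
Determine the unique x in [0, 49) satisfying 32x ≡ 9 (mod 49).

11

32⁻¹ ≡ 23 (mod 49) because 32·23 = 736 = 15·49 + 1.
Multiplying both sides by 23: x ≡ 23·9 = 207 ≡ 11 (mod 49).
Check: 32·11 = 352 = 7·49 + 9.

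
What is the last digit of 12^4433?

Last digits of 2^n: 2, 4, 8, 6 (period 4).
4433 mod 4 = 1, so the last digit matches 2^1 = 2.

2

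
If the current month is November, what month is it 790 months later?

790 = 65·12 + 10, so 790 mod 12 = 10.
November + 10 months → September.

September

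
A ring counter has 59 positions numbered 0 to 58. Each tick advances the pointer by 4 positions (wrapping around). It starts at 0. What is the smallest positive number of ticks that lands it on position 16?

4

4⁻¹ ≡ 15 (mod 59) because 4·15 = 60 = 1·59 + 1.
So x ≡ 15·16 = 240 ≡ 4 (mod 59).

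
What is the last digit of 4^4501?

Last digits of 4^n: 4, 6 (period 2).
4501 leaves remainder 1 on division by 2, so 4^4501 ends in 4.

4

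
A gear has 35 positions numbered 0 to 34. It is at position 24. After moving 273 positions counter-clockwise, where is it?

31

273 − 7·35 = 28, so 273 ≡ 28 (mod 35).
(24 − 28) mod 35 = 31.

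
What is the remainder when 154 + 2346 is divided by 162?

2346 − 14·162 = 78, so 2346 ≡ 78 (mod 162).
(154 + 78) mod 162 = 70.

70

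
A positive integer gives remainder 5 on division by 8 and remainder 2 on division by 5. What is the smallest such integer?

37

x ≡ 2 (mod 5) gives x ∈ {2, 7, 12, 17, 22, 27, 32, 37}.
The first of these with x mod 8 = 5 is 37.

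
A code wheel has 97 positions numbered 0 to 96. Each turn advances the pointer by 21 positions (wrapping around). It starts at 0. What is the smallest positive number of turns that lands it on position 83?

64

The inverse of 21 mod 97 is 37 (since 21·37 = 777 ≡ 1).
So x ≡ 37·83 = 3071 ≡ 64 (mod 97).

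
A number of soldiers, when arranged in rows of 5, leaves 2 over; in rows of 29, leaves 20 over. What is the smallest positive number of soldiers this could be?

107

x ≡ 2 (mod 5) gives x ∈ {2, 7, 12, 17, 22, 27, 32, 37, …}.
The first of these with x mod 29 = 20 is 107.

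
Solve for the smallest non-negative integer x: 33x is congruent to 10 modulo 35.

30

33⁻¹ ≡ 17 (mod 35) because 33·17 = 561 = 16·35 + 1.
Multiplying both sides by 17: x ≡ 17·10 = 170 ≡ 30 (mod 35).
Check: 33·30 = 990 = 28·35 + 10.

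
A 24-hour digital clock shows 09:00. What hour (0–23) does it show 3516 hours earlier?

3516 mod 24 = 12 (since 146·24 = 3504).
(9 − 12) mod 24 = 21.

21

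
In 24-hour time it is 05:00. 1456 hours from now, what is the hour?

21

1456 − 60·24 = 16, so 1456 ≡ 16 (mod 24).
(5 + 16) mod 24 = 21.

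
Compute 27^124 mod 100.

41

By repeated squaring mod 100: 27^1≡27, 27^2≡29, 27^4≡41, 27^8≡81, 27^16≡61, 27^32≡21, 27^64≡41.
Since 124 = 4 + 8 + 16 + 32 + 64 in binary, 27^124 ≡ 41·81·61·21·41 ≡ 41 (mod 100).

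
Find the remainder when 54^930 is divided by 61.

60

Square-and-reduce mod 61: 54^1≡54, 54^2≡49, 54^4≡22, 54^8≡57, 54^16≡16, 54^32≡12, 54^64≡22, 54^128≡57, 54^256≡16, 54^512≡12.
Since 930 = 2 + 32 + 128 + 256 + 512 in binary, 54^930 ≡ 49·12·57·16·12 ≡ 60 (mod 61).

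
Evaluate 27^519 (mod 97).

79

Square-and-reduce mod 97: 27^1≡27, 27^2≡50, 27^4≡75, 27^8≡96, 27^16≡1, 27^32≡1, 27^64≡1, 27^128≡1, 27^256≡1, 27^512≡1.
Since 519 = 1 + 2 + 4 + 512 in binary, 27^519 ≡ 27·50·75·1 ≡ 79 (mod 97).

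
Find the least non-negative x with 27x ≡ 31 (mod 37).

27⁻¹ ≡ 11 (mod 37) because 27·11 = 297 = 8·37 + 1.
Multiplying both sides by 11: x ≡ 11·31 = 341 ≡ 8 (mod 37).

8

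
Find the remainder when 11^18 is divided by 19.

Successive squares of 11 mod 19: 11^1≡11, 11^2≡7, 11^4≡11, 11^8≡7, 11^16≡11.
18 = 2 + 16, so 11^18 ≡ 7·11 ≡ 1 (mod 19).

1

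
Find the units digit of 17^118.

9

The units digit of 17^n cycles with period 4: 7, 9, 3, 1, …
118 leaves remainder 2 on division by 4, so 17^118 ends in 9.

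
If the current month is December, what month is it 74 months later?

74 mod 12 = 2 (since 6·12 = 72).
December + 2 months → February.

February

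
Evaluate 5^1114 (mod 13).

12

By repeated squaring mod 13: 5^1≡5, 5^2≡12, 5^4≡1, 5^8≡1, 5^16≡1, 5^32≡1, 5^64≡1, 5^128≡1, 5^256≡1, 5^512≡1, 5^1024≡1.
1114 = 2 + 8 + 16 + 64 + 1024, so 5^1114 ≡ 12·1·1·1·1 ≡ 12 (mod 13).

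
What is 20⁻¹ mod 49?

27

20·27 = 540 = 11·49 + 1, so 20⁻¹ ≡ 27 (mod 49).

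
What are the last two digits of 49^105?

49

Successive squares of 49 mod 100: 49^1≡49, 49^2≡1, 49^4≡1, 49^8≡1, 49^16≡1, 49^32≡1, 49^64≡1.
105 = 1 + 8 + 32 + 64, so 49^105 ≡ 49·1·1·1 ≡ 49 (mod 100).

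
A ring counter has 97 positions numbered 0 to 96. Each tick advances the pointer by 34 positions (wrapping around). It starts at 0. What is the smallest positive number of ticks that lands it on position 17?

The inverse of 34 mod 97 is 20 (since 34·20 = 680 ≡ 1).
Multiplying both sides by 20: x ≡ 20·17 = 340 ≡ 49 (mod 97).
Check: 34·49 = 1666 = 17·97 + 17.

49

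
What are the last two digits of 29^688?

By repeated squaring mod 100: 29^1≡29, 29^2≡41, 29^4≡81, 29^8≡61, 29^16≡21, 29^32≡41, 29^64≡81, 29^128≡61, 29^256≡21, 29^512≡41.
688 = 16 + 32 + 128 + 512, so 29^688 ≡ 21·41·61·41 ≡ 61 (mod 100).

61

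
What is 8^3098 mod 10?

4

Last digits of 8^n: 8, 4, 2, 6 (period 4).
3098 leaves remainder 2 on division by 4, so 8^3098 ends in 4.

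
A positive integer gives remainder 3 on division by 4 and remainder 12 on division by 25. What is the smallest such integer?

87

x ≡ 3 (mod 4) gives x ∈ {3, 7, 11, 15, 19, 23, 27, 31, …}.
The first of these with x mod 25 = 12 is 87.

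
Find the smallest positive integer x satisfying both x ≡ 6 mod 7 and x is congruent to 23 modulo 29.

139

Since 29·1 ≡ 1 (mod 7), take x = 23 + 29·((6−23)·1 mod 7) = 23 + 29·4 = 139.
Check: 139 mod 7 = 6, 139 mod 29 = 23.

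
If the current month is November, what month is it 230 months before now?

230 = 19·12 + 2, so 230 mod 12 = 2.
November − 2 months → September.

September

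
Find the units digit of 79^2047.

9

Powers of 9 mod 10 repeat with period 2: 9, 1.
2047 leaves remainder 1 on division by 2, so 79^2047 ends in 9.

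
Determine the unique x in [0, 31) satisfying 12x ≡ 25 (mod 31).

15

12⁻¹ ≡ 13 (mod 31) because 12·13 = 156 = 5·31 + 1.
Multiplying both sides by 13: x ≡ 13·25 = 325 ≡ 15 (mod 31).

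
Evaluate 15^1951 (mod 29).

19

By repeated squaring mod 29: 15^1≡15, 15^2≡22, 15^4≡20, 15^8≡23, 15^16≡7, 15^32≡20, 15^64≡23, 15^128≡7, 15^256≡20, 15^512≡23, 15^1024≡7.
1951 = 1 + 2 + 4 + 8 + 16 + 128 + 256 + 512 + 1024, so 15^1951 ≡ 15·22·20·23·7·7·20·23·7 ≡ 19 (mod 29).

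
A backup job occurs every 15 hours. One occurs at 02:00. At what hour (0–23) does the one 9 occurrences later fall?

17

9·15 = 135.
135 = 5·24 + 15, so 135 mod 24 = 15.
(2 + 15) mod 24 = 17.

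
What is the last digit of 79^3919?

9

Last digits of 9^n: 9, 1 (period 2).
3919 leaves remainder 1 on division by 2, so 79^3919 ends in 9.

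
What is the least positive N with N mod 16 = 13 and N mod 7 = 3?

x ≡ 3 (mod 7) gives x ∈ {3, 10, 17, 24, 31, 38, 45}.
The first of these with x mod 16 = 13 is 45.

45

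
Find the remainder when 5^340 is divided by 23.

9

Square-and-reduce mod 23: 5^1≡5, 5^2≡2, 5^4≡4, 5^8≡16, 5^16≡3, 5^32≡9, 5^64≡12, 5^128≡6, 5^256≡13.
340 = 4 + 16 + 64 + 256, so 5^340 ≡ 4·3·12·13 ≡ 9 (mod 23).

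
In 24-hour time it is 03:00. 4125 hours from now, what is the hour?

4125 mod 24 = 21 (since 171·24 = 4104).
(3 + 21) mod 24 = 0.

0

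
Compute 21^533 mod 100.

61

Successive squares of 21 mod 100: 21^1≡21, 21^2≡41, 21^4≡81, 21^8≡61, 21^16≡21, 21^32≡41, 21^64≡81, 21^128≡61, 21^256≡21, 21^512≡41.
Since 533 = 1 + 4 + 16 + 512 in binary, 21^533 ≡ 21·81·21·41 ≡ 61 (mod 100).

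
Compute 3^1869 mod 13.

By repeated squaring mod 13: 3^1≡3, 3^2≡9, 3^4≡3, 3^8≡9, 3^16≡3, 3^32≡9, 3^64≡3, 3^128≡9, 3^256≡3, 3^512≡9, 3^1024≡3.
1869 = 1 + 4 + 8 + 64 + 256 + 512 + 1024, so 3^1869 ≡ 3·3·9·3·3·9·3 ≡ 1 (mod 13).

1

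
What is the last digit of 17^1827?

3

Powers of 7 mod 10 repeat with period 4: 7, 9, 3, 1.
1827 mod 4 = 3, so the last digit matches 7^3 = 3.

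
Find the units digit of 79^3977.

Powers of 9 mod 10 repeat with period 2: 9, 1.
3977 mod 2 = 1, so the last digit matches 9^1 = 9.

9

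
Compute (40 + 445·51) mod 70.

445·51 = 22695.
Dividing 22695 by 70 gives quotient 324 and remainder 15.
(40 + 15) mod 70 = 55.

55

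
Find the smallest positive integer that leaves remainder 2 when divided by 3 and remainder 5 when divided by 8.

Since 8·2 ≡ 1 (mod 3), take x = 5 + 8·((2−5)·2 mod 3) = 5 + 8·0 = 5.
Check: 5 mod 3 = 2, 5 mod 8 = 5.

5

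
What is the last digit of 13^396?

1

The units digit of 13^n cycles with period 4: 3, 9, 7, 1, …
396 leaves remainder 0 on division by 4, so 13^396 ends in 1.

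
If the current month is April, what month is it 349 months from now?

May

Dividing 349 by 12 gives quotient 29 and remainder 1.
April + 1 month → May.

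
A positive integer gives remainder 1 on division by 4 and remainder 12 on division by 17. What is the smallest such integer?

29

x ≡ 1 (mod 4) gives x ∈ {1, 5, 9, 13, 17, 21, 25, 29}.
The first of these with x mod 17 = 12 is 29.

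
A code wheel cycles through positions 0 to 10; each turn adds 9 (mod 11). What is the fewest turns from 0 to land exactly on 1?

5

11 = 1·9 + 2
9 = 4·2 + 1
2 = 2·1 + 0
Back-substituting gives 9·5 ≡ 1 (mod 11).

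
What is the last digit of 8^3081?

Powers of 8 mod 10 repeat with period 4: 8, 4, 2, 6.
3081 leaves remainder 1 on division by 4, so 8^3081 ends in 8.

8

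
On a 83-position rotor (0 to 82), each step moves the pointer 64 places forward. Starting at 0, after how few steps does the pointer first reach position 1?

The inverse of 64 mod 83 is 48 (since 64·48 = 3072 ≡ 1).
So x ≡ 48·1 = 48 ≡ 48 (mod 83).
Check: 64·48 = 3072 = 37·83 + 1.

48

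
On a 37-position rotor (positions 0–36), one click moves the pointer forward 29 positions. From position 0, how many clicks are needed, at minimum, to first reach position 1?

23

29·23 = 667 = 18·37 + 1, so 29⁻¹ ≡ 23 (mod 37).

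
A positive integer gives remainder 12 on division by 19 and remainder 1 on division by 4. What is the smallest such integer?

x ≡ 1 (mod 4) gives x ∈ {1, 5, 9, 13, 17, 21, 25, 29, …}.
The first of these with x mod 19 = 12 is 69.

69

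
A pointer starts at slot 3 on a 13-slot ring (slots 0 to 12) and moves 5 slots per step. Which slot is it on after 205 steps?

205·5 = 1025.
1025 − 78·13 = 11, so 1025 ≡ 11 (mod 13).
(3 + 11) mod 13 = 1.

1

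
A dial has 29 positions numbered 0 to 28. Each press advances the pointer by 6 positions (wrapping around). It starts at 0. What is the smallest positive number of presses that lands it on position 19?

8

The inverse of 6 mod 29 is 5 (since 6·5 = 30 ≡ 1).
Multiplying both sides by 5: x ≡ 5·19 = 95 ≡ 8 (mod 29).
Check: 6·8 = 48 = 1·29 + 19.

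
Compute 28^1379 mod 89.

76

By repeated squaring mod 89: 28^1≡28, 28^2≡72, 28^4≡22, 28^8≡39, 28^16≡8, 28^32≡64, 28^64≡2, 28^128≡4, 28^256≡16, 28^512≡78, 28^1024≡32.
Since 1379 = 1 + 2 + 32 + 64 + 256 + 1024 in binary, 28^1379 ≡ 28·72·64·2·16·32 ≡ 76 (mod 89).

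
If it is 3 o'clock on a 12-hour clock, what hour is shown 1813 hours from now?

4

1813 − 151·12 = 1, so 1813 ≡ 1 (mod 12).
3 + 1 → 4 on a 12-hour dial.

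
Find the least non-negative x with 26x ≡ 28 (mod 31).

26⁻¹ ≡ 6 (mod 31) because 26·6 = 156 = 5·31 + 1.
So x ≡ 6·28 = 168 ≡ 13 (mod 31).
Check: 26·13 = 338 = 10·31 + 28.

13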